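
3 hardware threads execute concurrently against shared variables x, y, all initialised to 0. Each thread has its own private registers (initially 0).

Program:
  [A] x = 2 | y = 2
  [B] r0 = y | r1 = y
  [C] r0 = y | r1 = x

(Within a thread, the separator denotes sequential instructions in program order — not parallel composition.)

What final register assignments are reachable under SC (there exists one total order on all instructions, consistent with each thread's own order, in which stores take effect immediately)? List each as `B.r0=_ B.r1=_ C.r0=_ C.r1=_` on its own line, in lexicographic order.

outcome vector order: (B.r0,B.r1,C.r0,C.r1)
|SC outcomes| = 9

B.r0=0 B.r1=0 C.r0=0 C.r1=0
B.r0=0 B.r1=0 C.r0=0 C.r1=2
B.r0=0 B.r1=0 C.r0=2 C.r1=2
B.r0=0 B.r1=2 C.r0=0 C.r1=0
B.r0=0 B.r1=2 C.r0=0 C.r1=2
B.r0=0 B.r1=2 C.r0=2 C.r1=2
B.r0=2 B.r1=2 C.r0=0 C.r1=0
B.r0=2 B.r1=2 C.r0=0 C.r1=2
B.r0=2 B.r1=2 C.r0=2 C.r1=2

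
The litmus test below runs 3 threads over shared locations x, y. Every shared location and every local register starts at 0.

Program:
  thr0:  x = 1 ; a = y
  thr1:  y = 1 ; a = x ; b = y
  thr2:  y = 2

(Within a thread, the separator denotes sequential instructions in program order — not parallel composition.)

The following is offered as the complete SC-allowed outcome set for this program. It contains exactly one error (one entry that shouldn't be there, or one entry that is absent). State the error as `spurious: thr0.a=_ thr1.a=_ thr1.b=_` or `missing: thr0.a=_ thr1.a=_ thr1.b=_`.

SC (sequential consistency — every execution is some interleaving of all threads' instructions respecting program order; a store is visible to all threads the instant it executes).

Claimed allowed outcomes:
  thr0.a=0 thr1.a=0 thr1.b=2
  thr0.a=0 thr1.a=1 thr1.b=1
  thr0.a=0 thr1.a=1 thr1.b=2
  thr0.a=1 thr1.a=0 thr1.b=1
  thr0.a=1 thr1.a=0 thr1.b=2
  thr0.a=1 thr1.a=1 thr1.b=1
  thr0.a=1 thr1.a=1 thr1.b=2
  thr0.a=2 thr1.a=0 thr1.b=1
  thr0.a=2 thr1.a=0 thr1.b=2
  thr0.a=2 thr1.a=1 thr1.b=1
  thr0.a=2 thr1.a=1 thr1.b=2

spurious: thr0.a=0 thr1.a=0 thr1.b=2

outcome vector order: (thr0.a,thr1.a,thr1.b)
SC (10): <0 1 1> <0 1 2> <1 0 1> <1 0 2> <1 1 1> <1 1 2> <2 0 1> <2 0 2> <2 1 1> <2 1 2>
claimed∖SC = {<0 0 2>}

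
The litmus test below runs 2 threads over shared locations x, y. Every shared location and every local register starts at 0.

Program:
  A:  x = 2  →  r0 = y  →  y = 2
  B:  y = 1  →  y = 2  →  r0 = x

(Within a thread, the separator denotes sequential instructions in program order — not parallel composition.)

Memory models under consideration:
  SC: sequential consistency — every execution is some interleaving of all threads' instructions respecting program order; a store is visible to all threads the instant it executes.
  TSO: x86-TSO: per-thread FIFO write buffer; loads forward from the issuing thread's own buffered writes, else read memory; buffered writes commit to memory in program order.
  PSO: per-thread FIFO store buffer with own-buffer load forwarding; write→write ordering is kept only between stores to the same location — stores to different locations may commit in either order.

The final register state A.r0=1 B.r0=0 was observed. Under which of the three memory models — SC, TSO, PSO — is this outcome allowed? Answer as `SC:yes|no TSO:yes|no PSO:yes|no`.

SC:no TSO:yes PSO:yes

outcome vector order: (A.r0,B.r0)
under SC → <0 2>; <1 2>; <2 0>; <2 2>
under TSO → <0 0>; <0 2>; <1 0>; <1 2>; <2 0>; <2 2>
under PSO → <0 0>; <0 2>; <1 0>; <1 2>; <2 0>; <2 2>
target <1 0> ∈ {TSO,PSO}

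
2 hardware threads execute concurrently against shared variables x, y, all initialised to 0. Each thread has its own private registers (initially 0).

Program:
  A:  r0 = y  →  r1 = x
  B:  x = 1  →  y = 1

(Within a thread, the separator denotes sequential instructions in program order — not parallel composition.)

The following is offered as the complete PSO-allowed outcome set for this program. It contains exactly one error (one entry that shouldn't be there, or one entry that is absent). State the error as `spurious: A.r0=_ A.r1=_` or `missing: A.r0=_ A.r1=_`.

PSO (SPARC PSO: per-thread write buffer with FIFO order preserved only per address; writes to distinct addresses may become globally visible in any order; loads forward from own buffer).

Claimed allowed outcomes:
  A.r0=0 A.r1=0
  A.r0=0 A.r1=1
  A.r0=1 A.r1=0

missing: A.r0=1 A.r1=1

outcome vector order: (A.r0,A.r1)
PSO (4): 00; 01; 10; 11
PSO∖claimed = {11}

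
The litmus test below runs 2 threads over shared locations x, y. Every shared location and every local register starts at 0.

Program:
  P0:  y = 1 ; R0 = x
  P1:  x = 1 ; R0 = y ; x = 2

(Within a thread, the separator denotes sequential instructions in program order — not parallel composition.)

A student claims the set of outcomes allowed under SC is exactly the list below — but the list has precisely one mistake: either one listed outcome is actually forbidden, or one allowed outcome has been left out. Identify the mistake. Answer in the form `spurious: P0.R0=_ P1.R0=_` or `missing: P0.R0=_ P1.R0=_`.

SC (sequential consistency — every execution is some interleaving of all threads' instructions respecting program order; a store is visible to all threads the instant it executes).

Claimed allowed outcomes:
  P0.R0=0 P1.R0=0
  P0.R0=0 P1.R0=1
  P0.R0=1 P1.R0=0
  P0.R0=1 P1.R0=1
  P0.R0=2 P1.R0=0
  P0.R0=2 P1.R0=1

spurious: P0.R0=0 P1.R0=0

outcome vector order: (P0.R0,P1.R0)
[SC] allowed = {(0,1) (1,0) (1,1) (2,0) (2,1)}
claimed∖SC = {(0,0)}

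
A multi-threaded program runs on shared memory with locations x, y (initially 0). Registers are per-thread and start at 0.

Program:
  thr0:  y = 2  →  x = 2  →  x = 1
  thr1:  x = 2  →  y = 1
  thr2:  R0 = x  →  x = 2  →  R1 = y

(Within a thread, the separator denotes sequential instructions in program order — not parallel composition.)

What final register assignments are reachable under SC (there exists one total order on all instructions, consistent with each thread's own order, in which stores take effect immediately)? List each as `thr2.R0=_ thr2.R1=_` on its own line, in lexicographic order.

thr2.R0=0 thr2.R1=0
thr2.R0=0 thr2.R1=1
thr2.R0=0 thr2.R1=2
thr2.R0=1 thr2.R1=1
thr2.R0=1 thr2.R1=2
thr2.R0=2 thr2.R1=0
thr2.R0=2 thr2.R1=1
thr2.R0=2 thr2.R1=2

outcome vector order: (thr2.R0,thr2.R1)
|SC outcomes| = 8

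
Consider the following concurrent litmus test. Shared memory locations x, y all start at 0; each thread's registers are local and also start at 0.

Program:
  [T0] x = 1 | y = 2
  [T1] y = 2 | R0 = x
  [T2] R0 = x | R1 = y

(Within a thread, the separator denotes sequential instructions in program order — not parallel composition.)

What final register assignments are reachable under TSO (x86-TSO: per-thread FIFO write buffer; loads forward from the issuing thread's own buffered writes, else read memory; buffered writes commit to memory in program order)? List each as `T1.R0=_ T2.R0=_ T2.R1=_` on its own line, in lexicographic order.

T1.R0=0 T2.R0=0 T2.R1=0
T1.R0=0 T2.R0=0 T2.R1=2
T1.R0=0 T2.R0=1 T2.R1=0
T1.R0=0 T2.R0=1 T2.R1=2
T1.R0=1 T2.R0=0 T2.R1=0
T1.R0=1 T2.R0=0 T2.R1=2
T1.R0=1 T2.R0=1 T2.R1=0
T1.R0=1 T2.R0=1 T2.R1=2

outcome vector order: (T1.R0,T2.R0,T2.R1)
|TSO outcomes| = 8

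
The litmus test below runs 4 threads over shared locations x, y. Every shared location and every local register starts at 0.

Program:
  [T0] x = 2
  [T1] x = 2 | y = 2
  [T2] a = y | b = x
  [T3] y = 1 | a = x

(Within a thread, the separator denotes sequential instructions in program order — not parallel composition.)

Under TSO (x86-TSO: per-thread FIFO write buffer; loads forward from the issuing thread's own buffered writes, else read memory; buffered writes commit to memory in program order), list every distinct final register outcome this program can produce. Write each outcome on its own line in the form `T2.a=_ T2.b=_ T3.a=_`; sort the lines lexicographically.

outcome vector order: (T2.a,T2.b,T3.a)
|TSO outcomes| = 10

T2.a=0 T2.b=0 T3.a=0
T2.a=0 T2.b=0 T3.a=2
T2.a=0 T2.b=2 T3.a=0
T2.a=0 T2.b=2 T3.a=2
T2.a=1 T2.b=0 T3.a=0
T2.a=1 T2.b=0 T3.a=2
T2.a=1 T2.b=2 T3.a=0
T2.a=1 T2.b=2 T3.a=2
T2.a=2 T2.b=2 T3.a=0
T2.a=2 T2.b=2 T3.a=2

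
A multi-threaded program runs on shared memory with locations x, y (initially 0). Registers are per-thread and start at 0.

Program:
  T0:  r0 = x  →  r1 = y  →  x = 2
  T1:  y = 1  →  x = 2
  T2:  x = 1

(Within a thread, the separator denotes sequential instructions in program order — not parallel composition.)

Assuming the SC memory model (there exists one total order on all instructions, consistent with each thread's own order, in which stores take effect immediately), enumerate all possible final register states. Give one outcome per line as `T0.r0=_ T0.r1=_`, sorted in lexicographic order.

T0.r0=0 T0.r1=0
T0.r0=0 T0.r1=1
T0.r0=1 T0.r1=0
T0.r0=1 T0.r1=1
T0.r0=2 T0.r1=1

outcome vector order: (T0.r0,T0.r1)
|SC outcomes| = 5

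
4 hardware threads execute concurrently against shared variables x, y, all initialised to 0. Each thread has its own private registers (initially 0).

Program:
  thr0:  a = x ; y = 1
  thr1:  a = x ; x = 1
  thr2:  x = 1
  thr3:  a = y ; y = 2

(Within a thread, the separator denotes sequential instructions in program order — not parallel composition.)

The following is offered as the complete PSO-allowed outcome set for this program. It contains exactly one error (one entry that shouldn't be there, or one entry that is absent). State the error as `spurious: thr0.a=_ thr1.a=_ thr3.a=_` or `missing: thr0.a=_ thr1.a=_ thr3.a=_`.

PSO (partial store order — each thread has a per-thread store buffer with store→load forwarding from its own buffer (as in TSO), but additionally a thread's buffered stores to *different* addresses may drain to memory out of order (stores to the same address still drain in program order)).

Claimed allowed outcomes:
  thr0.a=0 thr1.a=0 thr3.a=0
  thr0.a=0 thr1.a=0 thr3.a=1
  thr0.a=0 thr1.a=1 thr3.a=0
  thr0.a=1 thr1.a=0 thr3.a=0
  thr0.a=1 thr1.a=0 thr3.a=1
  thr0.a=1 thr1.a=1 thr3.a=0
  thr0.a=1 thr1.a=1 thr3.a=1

missing: thr0.a=0 thr1.a=1 thr3.a=1

outcome vector order: (thr0.a,thr1.a,thr3.a)
[PSO] allowed = {<0 0 0> <0 0 1> <0 1 0> <0 1 1> <1 0 0> <1 0 1> <1 1 0> <1 1 1>}
PSO∖claimed = {<0 1 1>}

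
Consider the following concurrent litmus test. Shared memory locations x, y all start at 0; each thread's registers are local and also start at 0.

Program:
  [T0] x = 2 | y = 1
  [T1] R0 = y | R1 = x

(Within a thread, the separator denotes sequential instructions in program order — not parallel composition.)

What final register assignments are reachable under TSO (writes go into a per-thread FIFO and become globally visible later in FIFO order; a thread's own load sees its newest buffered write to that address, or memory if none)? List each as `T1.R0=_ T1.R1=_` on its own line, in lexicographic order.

outcome vector order: (T1.R0,T1.R1)
|TSO outcomes| = 3

T1.R0=0 T1.R1=0
T1.R0=0 T1.R1=2
T1.R0=1 T1.R1=2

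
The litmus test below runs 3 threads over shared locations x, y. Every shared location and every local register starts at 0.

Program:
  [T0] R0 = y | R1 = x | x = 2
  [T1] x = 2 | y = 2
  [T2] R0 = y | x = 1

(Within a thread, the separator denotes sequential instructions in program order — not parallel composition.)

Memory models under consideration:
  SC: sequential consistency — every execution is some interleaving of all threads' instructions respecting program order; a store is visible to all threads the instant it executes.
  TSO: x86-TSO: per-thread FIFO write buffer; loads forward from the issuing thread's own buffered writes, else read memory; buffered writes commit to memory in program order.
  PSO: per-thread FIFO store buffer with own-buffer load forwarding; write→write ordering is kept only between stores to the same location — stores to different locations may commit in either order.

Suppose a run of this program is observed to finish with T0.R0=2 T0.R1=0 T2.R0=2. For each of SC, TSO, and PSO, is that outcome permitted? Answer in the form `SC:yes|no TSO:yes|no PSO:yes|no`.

SC:no TSO:no PSO:yes

outcome vector order: (T0.R0,T0.R1,T2.R0)
SC: 10 outcomes — {<0 0 0> <0 0 2> <0 1 0> <0 1 2> <0 2 0> <0 2 2> <2 1 0> <2 1 2> <2 2 0> <2 2 2>}
TSO: 10 outcomes — {<0 0 0> <0 0 2> <0 1 0> <0 1 2> <0 2 0> <0 2 2> <2 1 0> <2 1 2> <2 2 0> <2 2 2>}
PSO: 12 outcomes — {<0 0 0> <0 0 2> <0 1 0> <0 1 2> <0 2 0> <0 2 2> <2 0 0> <2 0 2> <2 1 0> <2 1 2> <2 2 0> <2 2 2>}
target <2 0 2> ∈ {PSO}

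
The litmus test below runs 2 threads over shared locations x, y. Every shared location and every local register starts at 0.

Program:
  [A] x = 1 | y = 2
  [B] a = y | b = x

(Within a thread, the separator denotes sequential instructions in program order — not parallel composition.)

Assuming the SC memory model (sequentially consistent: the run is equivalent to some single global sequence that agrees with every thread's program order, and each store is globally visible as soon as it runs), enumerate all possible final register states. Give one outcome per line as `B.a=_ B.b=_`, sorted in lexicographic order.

B.a=0 B.b=0
B.a=0 B.b=1
B.a=2 B.b=1

outcome vector order: (B.a,B.b)
|SC outcomes| = 3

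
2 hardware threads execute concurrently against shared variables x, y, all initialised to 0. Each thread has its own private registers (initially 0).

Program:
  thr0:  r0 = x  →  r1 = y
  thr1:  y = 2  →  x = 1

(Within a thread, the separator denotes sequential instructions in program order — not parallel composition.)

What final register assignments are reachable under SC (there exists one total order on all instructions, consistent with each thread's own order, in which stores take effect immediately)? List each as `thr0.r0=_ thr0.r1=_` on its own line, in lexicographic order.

outcome vector order: (thr0.r0,thr0.r1)
|SC outcomes| = 3

thr0.r0=0 thr0.r1=0
thr0.r0=0 thr0.r1=2
thr0.r0=1 thr0.r1=2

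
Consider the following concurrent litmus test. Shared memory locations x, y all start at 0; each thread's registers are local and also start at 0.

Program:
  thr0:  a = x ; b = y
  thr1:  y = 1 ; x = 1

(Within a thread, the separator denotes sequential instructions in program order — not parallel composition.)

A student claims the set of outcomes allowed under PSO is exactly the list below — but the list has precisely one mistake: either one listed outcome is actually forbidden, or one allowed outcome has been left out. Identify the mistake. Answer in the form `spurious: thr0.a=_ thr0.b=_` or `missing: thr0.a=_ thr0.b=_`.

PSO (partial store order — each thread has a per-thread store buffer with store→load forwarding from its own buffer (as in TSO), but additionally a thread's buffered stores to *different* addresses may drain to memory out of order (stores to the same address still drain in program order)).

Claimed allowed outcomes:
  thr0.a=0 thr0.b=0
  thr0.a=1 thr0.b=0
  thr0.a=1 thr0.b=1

missing: thr0.a=0 thr0.b=1

outcome vector order: (thr0.a,thr0.b)
PSO (4): 0/0, 0/1, 1/0, 1/1
PSO∖claimed = {0/1}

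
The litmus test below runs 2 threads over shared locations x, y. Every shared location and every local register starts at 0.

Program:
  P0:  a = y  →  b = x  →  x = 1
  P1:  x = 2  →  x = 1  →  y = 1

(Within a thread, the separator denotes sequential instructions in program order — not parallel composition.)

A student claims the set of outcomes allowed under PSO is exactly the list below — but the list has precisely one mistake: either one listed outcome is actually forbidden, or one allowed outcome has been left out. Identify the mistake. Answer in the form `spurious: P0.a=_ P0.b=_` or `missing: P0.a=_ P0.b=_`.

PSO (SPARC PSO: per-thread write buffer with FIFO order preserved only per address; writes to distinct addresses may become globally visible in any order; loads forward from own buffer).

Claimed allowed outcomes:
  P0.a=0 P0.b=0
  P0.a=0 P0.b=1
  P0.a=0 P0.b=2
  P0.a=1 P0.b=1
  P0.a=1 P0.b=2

outcome vector order: (P0.a,P0.b)
under PSO → 00; 01; 02; 10; 11; 12
PSO∖claimed = {10}

missing: P0.a=1 P0.b=0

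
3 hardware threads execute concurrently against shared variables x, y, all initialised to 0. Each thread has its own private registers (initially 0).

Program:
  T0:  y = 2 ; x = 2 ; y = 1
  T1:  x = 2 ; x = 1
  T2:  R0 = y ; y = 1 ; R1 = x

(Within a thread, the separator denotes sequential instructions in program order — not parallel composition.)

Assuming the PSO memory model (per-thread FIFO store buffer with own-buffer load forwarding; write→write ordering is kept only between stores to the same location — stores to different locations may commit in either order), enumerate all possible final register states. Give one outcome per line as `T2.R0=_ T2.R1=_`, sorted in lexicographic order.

outcome vector order: (T2.R0,T2.R1)
|PSO outcomes| = 9

T2.R0=0 T2.R1=0
T2.R0=0 T2.R1=1
T2.R0=0 T2.R1=2
T2.R0=1 T2.R1=0
T2.R0=1 T2.R1=1
T2.R0=1 T2.R1=2
T2.R0=2 T2.R1=0
T2.R0=2 T2.R1=1
T2.R0=2 T2.R1=2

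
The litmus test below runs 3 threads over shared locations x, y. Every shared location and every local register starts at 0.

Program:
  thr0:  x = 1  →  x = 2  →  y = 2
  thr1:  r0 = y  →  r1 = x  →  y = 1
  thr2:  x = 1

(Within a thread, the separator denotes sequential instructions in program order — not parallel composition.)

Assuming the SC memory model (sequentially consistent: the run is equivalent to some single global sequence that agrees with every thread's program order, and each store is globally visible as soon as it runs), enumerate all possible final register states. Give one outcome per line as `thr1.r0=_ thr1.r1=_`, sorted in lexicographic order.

outcome vector order: (thr1.r0,thr1.r1)
|SC outcomes| = 5

thr1.r0=0 thr1.r1=0
thr1.r0=0 thr1.r1=1
thr1.r0=0 thr1.r1=2
thr1.r0=2 thr1.r1=1
thr1.r0=2 thr1.r1=2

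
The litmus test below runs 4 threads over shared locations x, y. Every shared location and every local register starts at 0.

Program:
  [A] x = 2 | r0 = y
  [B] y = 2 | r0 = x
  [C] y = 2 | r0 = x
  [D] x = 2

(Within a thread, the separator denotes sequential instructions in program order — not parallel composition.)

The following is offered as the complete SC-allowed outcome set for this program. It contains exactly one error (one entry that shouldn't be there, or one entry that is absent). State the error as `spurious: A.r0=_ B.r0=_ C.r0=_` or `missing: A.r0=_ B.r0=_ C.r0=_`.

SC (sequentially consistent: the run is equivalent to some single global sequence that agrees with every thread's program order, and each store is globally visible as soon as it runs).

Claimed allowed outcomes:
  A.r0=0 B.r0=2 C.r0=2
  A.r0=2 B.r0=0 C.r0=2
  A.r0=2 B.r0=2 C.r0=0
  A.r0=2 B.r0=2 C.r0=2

missing: A.r0=2 B.r0=0 C.r0=0

outcome vector order: (A.r0,B.r0,C.r0)
[SC] allowed = {022, 200, 202, 220, 222}
SC∖claimed = {200}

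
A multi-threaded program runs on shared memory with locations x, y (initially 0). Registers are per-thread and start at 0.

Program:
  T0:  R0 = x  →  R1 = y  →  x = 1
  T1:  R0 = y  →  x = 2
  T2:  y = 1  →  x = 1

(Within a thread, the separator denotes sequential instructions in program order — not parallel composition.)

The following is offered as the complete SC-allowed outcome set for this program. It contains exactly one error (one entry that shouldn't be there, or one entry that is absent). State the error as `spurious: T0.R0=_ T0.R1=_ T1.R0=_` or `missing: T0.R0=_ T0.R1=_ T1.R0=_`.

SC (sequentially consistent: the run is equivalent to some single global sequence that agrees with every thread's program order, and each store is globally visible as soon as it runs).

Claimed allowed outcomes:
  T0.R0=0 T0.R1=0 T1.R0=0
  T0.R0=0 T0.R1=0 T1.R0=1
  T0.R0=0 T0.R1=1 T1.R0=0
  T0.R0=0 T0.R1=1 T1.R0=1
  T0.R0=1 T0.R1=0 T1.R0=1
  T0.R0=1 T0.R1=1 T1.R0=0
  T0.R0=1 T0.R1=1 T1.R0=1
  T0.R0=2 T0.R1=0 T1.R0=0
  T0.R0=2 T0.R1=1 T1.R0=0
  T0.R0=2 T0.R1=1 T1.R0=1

outcome vector order: (T0.R0,T0.R1,T1.R0)
under SC → 000; 001; 010; 011; 110; 111; 200; 210; 211
claimed∖SC = {101}

spurious: T0.R0=1 T0.R1=0 T1.R0=1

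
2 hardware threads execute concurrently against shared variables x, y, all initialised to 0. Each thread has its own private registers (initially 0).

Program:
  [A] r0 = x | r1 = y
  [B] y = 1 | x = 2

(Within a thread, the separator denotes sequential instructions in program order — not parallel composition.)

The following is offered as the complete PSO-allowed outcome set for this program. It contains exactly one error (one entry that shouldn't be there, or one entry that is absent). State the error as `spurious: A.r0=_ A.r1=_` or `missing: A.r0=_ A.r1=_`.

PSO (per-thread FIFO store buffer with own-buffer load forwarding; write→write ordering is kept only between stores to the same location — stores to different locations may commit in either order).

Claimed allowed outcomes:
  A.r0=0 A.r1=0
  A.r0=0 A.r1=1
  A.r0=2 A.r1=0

outcome vector order: (A.r0,A.r1)
[PSO] allowed = {<0 0>, <0 1>, <2 0>, <2 1>}
PSO∖claimed = {<2 1>}

missing: A.r0=2 A.r1=1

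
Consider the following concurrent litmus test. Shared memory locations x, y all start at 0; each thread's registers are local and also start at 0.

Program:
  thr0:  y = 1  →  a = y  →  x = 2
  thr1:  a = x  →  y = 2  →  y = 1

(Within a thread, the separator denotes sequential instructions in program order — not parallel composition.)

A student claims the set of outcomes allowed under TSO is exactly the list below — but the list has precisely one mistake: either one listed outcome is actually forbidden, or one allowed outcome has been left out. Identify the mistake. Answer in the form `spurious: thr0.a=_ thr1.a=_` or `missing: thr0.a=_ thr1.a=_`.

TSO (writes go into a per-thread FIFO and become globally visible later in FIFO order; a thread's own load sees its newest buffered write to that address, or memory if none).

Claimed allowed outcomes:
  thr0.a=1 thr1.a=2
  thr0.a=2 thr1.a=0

missing: thr0.a=1 thr1.a=0

outcome vector order: (thr0.a,thr1.a)
[TSO] allowed = {(1,0), (1,2), (2,0)}
TSO∖claimed = {(1,0)}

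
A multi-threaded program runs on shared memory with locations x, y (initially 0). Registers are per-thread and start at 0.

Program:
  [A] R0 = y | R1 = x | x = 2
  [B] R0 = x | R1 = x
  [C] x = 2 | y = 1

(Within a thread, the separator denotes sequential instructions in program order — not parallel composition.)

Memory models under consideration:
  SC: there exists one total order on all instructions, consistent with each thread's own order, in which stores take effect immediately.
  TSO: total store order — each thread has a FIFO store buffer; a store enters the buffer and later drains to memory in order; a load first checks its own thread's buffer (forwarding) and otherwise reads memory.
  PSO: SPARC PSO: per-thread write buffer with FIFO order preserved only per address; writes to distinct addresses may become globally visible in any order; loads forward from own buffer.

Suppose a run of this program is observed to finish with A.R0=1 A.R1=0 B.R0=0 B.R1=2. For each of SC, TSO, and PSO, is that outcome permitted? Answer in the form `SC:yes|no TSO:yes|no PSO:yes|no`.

outcome vector order: (A.R0,A.R1,B.R0,B.R1)
under SC → 0000 0002 0022 0200 0202 0222 1200 1202 1222
under TSO → 0000 0002 0022 0200 0202 0222 1200 1202 1222
under PSO → 0000 0002 0022 0200 0202 0222 1000 1002 1022 1200 1202 1222
target 1002 ∈ {PSO}

SC:no TSO:no PSO:yes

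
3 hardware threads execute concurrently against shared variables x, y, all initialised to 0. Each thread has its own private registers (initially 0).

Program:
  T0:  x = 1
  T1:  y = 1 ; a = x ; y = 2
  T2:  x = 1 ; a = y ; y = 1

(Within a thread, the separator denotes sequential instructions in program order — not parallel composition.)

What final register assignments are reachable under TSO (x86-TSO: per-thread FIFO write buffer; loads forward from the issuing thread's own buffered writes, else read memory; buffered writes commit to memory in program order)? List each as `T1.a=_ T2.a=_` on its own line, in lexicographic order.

outcome vector order: (T1.a,T2.a)
|TSO outcomes| = 6

T1.a=0 T2.a=0
T1.a=0 T2.a=1
T1.a=0 T2.a=2
T1.a=1 T2.a=0
T1.a=1 T2.a=1
T1.a=1 T2.a=2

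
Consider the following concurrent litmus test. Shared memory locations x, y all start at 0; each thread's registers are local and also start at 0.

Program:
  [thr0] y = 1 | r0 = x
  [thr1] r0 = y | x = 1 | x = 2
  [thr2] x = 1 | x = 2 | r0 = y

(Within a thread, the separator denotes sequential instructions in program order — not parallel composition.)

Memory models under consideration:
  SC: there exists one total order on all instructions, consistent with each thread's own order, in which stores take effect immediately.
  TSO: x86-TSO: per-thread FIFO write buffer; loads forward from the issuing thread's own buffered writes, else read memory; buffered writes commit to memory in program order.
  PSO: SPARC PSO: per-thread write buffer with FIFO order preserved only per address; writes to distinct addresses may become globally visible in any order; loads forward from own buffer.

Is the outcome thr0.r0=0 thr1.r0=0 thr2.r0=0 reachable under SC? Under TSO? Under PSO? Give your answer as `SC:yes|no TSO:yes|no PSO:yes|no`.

SC:no TSO:yes PSO:yes

outcome vector order: (thr0.r0,thr1.r0,thr2.r0)
under SC → (0,0,1); (0,1,1); (1,0,0); (1,0,1); (1,1,0); (1,1,1); (2,0,0); (2,0,1); (2,1,0); (2,1,1)
under TSO → (0,0,0); (0,0,1); (0,1,0); (0,1,1); (1,0,0); (1,0,1); (1,1,0); (1,1,1); (2,0,0); (2,0,1); (2,1,0); (2,1,1)
under PSO → (0,0,0); (0,0,1); (0,1,0); (0,1,1); (1,0,0); (1,0,1); (1,1,0); (1,1,1); (2,0,0); (2,0,1); (2,1,0); (2,1,1)
target (0,0,0) ∈ {TSO,PSO}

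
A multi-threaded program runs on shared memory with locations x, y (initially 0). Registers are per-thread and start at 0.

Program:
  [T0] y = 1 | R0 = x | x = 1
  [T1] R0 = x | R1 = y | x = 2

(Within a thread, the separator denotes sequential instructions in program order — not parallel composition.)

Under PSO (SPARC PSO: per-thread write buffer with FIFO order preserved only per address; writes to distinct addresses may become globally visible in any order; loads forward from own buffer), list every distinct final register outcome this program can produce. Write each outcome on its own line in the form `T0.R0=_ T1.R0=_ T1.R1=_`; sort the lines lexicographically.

T0.R0=0 T1.R0=0 T1.R1=0
T0.R0=0 T1.R0=0 T1.R1=1
T0.R0=0 T1.R0=1 T1.R1=0
T0.R0=0 T1.R0=1 T1.R1=1
T0.R0=2 T1.R0=0 T1.R1=0
T0.R0=2 T1.R0=0 T1.R1=1

outcome vector order: (T0.R0,T1.R0,T1.R1)
|PSO outcomes| = 6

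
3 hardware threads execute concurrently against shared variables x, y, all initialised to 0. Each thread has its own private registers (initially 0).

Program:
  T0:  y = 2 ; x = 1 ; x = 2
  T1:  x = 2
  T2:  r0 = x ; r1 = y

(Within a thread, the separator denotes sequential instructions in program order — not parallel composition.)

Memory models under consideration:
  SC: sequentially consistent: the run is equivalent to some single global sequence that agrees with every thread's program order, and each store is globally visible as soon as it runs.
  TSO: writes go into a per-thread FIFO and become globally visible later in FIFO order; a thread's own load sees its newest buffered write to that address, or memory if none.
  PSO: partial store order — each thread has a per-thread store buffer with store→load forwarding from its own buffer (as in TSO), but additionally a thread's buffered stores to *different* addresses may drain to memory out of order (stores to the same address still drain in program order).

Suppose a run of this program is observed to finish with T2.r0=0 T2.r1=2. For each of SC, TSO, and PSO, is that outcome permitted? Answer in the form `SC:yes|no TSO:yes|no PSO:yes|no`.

outcome vector order: (T2.r0,T2.r1)
under SC → (0,0); (0,2); (1,2); (2,0); (2,2)
under TSO → (0,0); (0,2); (1,2); (2,0); (2,2)
under PSO → (0,0); (0,2); (1,0); (1,2); (2,0); (2,2)
target (0,2) ∈ {SC,TSO,PSO}

SC:yes TSO:yes PSO:yes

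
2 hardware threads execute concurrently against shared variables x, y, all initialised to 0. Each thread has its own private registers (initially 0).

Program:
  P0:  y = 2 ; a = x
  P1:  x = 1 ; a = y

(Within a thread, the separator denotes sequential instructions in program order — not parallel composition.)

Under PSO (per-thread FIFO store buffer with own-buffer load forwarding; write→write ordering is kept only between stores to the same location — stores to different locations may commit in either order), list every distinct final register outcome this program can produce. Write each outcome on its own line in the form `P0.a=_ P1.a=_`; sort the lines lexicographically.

P0.a=0 P1.a=0
P0.a=0 P1.a=2
P0.a=1 P1.a=0
P0.a=1 P1.a=2

outcome vector order: (P0.a,P1.a)
|PSO outcomes| = 4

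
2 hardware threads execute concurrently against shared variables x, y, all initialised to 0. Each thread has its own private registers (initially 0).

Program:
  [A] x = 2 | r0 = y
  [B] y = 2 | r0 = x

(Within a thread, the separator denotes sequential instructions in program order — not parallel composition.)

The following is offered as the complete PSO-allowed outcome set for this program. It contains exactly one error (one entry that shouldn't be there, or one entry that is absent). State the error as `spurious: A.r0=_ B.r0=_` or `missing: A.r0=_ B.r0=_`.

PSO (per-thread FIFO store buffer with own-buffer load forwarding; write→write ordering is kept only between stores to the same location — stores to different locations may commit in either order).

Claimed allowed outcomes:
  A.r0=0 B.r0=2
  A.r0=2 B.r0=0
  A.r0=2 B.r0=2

outcome vector order: (A.r0,B.r0)
[PSO] allowed = {<0 0>, <0 2>, <2 0>, <2 2>}
PSO∖claimed = {<0 0>}

missing: A.r0=0 B.r0=0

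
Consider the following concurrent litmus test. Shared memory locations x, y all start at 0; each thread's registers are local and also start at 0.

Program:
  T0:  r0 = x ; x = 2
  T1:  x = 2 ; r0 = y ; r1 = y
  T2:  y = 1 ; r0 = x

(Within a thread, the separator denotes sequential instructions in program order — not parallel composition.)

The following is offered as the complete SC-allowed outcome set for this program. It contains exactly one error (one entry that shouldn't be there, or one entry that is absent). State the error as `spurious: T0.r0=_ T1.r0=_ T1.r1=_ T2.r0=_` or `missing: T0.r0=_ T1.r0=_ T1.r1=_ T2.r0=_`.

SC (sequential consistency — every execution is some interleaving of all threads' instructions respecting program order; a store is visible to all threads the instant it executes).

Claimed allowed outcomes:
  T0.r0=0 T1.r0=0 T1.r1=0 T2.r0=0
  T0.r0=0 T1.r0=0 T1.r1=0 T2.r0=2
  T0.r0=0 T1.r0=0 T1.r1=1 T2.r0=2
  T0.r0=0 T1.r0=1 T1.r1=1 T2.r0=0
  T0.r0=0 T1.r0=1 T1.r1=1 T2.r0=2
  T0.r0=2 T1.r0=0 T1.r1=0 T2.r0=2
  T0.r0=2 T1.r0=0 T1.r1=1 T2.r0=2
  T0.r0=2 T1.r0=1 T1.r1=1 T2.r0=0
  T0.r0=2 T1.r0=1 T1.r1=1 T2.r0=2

spurious: T0.r0=0 T1.r0=0 T1.r1=0 T2.r0=0

outcome vector order: (T0.r0,T1.r0,T1.r1,T2.r0)
SC (8): 0/0/0/2; 0/0/1/2; 0/1/1/0; 0/1/1/2; 2/0/0/2; 2/0/1/2; 2/1/1/0; 2/1/1/2
claimed∖SC = {0/0/0/0}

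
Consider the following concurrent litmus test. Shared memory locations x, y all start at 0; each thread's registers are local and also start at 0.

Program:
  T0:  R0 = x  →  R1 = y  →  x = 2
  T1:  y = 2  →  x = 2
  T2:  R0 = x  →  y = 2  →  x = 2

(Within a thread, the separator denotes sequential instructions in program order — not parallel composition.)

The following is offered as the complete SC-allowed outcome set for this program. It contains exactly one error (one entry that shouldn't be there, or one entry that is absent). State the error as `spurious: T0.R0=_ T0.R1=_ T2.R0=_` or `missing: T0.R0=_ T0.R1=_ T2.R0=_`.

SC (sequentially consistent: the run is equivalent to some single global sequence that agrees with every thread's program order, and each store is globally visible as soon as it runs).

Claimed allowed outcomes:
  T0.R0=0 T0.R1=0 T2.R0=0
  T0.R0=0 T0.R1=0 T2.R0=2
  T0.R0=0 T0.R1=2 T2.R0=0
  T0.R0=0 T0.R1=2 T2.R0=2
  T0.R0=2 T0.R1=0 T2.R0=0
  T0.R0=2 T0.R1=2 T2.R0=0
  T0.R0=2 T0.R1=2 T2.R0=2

spurious: T0.R0=2 T0.R1=0 T2.R0=0

outcome vector order: (T0.R0,T0.R1,T2.R0)
SC (6): 0/0/0; 0/0/2; 0/2/0; 0/2/2; 2/2/0; 2/2/2
claimed∖SC = {2/0/0}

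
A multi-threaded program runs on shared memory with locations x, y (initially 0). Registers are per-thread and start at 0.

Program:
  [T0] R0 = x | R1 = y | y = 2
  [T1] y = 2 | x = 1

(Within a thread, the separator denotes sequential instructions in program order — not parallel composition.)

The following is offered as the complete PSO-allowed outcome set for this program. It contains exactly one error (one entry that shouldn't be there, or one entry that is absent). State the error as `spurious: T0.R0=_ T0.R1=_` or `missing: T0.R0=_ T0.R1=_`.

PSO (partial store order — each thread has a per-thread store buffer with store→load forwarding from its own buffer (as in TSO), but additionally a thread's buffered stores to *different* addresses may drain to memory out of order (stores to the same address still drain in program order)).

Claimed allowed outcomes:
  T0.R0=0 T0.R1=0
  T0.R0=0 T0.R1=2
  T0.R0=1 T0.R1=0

outcome vector order: (T0.R0,T0.R1)
under PSO → (0,0), (0,2), (1,0), (1,2)
PSO∖claimed = {(1,2)}

missing: T0.R0=1 T0.R1=2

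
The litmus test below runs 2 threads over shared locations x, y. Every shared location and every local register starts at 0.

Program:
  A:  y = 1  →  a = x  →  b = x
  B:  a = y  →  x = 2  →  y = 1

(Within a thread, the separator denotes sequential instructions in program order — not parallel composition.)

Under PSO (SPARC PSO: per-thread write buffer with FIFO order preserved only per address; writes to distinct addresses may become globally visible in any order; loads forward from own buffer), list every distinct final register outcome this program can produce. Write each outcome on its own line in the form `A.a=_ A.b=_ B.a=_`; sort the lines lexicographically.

outcome vector order: (A.a,A.b,B.a)
|PSO outcomes| = 6

A.a=0 A.b=0 B.a=0
A.a=0 A.b=0 B.a=1
A.a=0 A.b=2 B.a=0
A.a=0 A.b=2 B.a=1
A.a=2 A.b=2 B.a=0
A.a=2 A.b=2 B.a=1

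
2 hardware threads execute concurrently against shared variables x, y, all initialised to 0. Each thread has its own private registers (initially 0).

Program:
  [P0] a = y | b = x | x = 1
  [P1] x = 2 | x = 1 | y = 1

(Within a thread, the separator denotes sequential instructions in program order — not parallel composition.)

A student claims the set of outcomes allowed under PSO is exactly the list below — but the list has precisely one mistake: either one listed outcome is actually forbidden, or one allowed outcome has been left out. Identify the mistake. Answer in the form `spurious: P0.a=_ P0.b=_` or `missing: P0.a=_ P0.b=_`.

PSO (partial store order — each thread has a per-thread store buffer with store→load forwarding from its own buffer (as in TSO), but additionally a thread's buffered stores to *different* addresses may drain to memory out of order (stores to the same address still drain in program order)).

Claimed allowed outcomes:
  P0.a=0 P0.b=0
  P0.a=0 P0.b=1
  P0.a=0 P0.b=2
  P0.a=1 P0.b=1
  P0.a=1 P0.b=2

outcome vector order: (P0.a,P0.b)
PSO (6): <0 0>; <0 1>; <0 2>; <1 0>; <1 1>; <1 2>
PSO∖claimed = {<1 0>}

missing: P0.a=1 P0.b=0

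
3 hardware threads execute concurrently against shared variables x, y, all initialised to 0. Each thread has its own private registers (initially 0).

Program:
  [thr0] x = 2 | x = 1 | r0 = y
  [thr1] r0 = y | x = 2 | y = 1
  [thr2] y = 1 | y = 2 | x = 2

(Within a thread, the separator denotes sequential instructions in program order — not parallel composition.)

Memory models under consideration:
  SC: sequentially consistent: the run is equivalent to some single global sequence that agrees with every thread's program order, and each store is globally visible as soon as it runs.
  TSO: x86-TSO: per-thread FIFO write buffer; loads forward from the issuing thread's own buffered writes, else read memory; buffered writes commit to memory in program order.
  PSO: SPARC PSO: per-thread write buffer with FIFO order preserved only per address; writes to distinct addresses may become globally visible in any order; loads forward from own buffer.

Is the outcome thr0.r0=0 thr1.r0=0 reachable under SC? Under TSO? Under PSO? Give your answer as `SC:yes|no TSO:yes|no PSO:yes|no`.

outcome vector order: (thr0.r0,thr1.r0)
[SC] allowed = {(0,0), (0,1), (0,2), (1,0), (1,1), (1,2), (2,0), (2,1), (2,2)}
[TSO] allowed = {(0,0), (0,1), (0,2), (1,0), (1,1), (1,2), (2,0), (2,1), (2,2)}
[PSO] allowed = {(0,0), (0,1), (0,2), (1,0), (1,1), (1,2), (2,0), (2,1), (2,2)}
target (0,0) ∈ {SC,TSO,PSO}

SC:yes TSO:yes PSO:yes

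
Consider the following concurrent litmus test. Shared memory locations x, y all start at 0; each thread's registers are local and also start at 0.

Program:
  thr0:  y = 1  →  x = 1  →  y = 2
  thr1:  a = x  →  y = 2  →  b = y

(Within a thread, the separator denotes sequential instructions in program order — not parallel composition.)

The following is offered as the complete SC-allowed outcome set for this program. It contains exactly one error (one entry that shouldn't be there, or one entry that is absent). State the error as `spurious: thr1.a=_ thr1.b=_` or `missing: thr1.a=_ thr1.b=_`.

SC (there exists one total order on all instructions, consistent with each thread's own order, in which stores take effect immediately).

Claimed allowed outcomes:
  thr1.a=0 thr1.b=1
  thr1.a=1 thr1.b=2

missing: thr1.a=0 thr1.b=2

outcome vector order: (thr1.a,thr1.b)
SC: 3 outcomes — {<0 1>; <0 2>; <1 2>}
SC∖claimed = {<0 2>}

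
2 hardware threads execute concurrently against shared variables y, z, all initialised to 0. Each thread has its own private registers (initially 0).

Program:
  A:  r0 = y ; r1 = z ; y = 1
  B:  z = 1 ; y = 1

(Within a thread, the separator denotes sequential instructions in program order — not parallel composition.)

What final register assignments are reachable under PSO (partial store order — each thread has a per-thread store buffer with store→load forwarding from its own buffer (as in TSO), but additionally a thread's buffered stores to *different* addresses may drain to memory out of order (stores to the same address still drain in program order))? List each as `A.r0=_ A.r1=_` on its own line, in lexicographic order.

outcome vector order: (A.r0,A.r1)
|PSO outcomes| = 4

A.r0=0 A.r1=0
A.r0=0 A.r1=1
A.r0=1 A.r1=0
A.r0=1 A.r1=1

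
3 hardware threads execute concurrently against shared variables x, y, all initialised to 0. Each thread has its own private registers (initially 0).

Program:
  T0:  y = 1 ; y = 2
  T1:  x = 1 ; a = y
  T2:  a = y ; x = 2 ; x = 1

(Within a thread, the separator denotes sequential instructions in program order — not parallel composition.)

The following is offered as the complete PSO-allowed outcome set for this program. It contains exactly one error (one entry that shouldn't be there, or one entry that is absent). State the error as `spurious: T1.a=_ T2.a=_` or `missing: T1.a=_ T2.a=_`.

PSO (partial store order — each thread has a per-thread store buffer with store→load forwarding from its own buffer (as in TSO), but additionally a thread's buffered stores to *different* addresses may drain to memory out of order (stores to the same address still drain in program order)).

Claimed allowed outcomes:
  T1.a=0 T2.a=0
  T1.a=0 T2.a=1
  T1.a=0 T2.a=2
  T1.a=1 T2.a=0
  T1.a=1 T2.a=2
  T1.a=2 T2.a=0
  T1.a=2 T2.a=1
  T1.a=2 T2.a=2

missing: T1.a=1 T2.a=1

outcome vector order: (T1.a,T2.a)
under PSO → (0,0) (0,1) (0,2) (1,0) (1,1) (1,2) (2,0) (2,1) (2,2)
PSO∖claimed = {(1,1)}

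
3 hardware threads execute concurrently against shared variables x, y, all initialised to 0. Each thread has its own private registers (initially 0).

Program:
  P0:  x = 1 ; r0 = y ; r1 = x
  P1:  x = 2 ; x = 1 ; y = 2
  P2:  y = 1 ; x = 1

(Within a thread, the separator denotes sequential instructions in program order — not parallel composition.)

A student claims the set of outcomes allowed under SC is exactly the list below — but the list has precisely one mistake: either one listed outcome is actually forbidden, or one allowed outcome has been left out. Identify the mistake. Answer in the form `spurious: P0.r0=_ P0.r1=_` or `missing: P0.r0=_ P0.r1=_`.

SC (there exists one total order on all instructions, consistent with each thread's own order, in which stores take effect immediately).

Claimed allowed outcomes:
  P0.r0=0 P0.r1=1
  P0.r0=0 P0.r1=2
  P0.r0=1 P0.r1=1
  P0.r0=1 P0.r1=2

outcome vector order: (P0.r0,P0.r1)
under SC → 0/1 0/2 1/1 1/2 2/1
SC∖claimed = {2/1}

missing: P0.r0=2 P0.r1=1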